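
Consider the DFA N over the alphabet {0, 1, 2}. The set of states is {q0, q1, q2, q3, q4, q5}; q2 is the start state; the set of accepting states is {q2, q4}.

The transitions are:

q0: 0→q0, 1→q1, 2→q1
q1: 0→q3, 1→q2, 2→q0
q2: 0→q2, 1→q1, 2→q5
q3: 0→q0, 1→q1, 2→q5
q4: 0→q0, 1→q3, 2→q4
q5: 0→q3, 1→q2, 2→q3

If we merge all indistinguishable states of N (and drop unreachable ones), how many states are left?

3

Reachable states from the start: {q0,q1,q2,q3,q5}. Unreachable: {q4} — drop them.
Initial partition by acceptance: {q2} | {q0,q1,q3,q5}.
Refine {q0,q1,q3,q5} on symbol 1: members go to different blocks, giving {q0,q3} and {q1,q5}.
No further refinement is possible. Final partition (3 blocks): {q2} | {q0,q3} | {q1,q5}.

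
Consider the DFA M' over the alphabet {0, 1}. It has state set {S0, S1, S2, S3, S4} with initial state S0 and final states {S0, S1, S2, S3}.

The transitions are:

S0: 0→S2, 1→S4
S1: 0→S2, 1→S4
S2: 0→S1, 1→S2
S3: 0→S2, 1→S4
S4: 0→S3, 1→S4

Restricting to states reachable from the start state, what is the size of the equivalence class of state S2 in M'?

Every state is reachable, so we keep all 5.
Initial partition by acceptance: {S0,S1,S2,S3} | {S4}.
Split {S0,S1,S2,S3} by δ(·,1) → {S0,S1,S3} and {S2}.
Stable partition: {S0,S1,S3} | {S4} | {S2} — 3 equivalence classes.
The equivalence class containing S2 is {S2}, of size 1.

1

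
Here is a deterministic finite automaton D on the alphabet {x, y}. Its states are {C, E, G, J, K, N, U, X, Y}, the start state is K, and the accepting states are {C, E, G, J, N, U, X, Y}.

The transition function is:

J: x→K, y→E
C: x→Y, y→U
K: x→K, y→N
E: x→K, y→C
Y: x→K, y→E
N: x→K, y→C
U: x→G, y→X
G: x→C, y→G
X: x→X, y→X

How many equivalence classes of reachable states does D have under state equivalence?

7

Reachable states from the start: {C,E,G,K,N,U,X,Y}. Unreachable: {J} — drop them.
Initial partition by acceptance: {C,E,G,N,U,X,Y} | {K}.
On input x, block {C,E,G,N,U,X,Y} splits into {C,G,U,X} and {E,N,Y}.
Refine {C,G,U,X} on symbol x: members go to different blocks, giving {G,U,X} and {C}.
Refine {G,U,X} on symbol x: members go to different blocks, giving {U,X} and {G}.
Split {U,X} by δ(·,x) → {X} and {U}.
Split {E,N,Y} by δ(·,y) → {E,N} and {Y}.
No further refinement is possible. Final partition (7 blocks): {X} | {K} | {E,N} | {C} | {G} | {U} | {Y}.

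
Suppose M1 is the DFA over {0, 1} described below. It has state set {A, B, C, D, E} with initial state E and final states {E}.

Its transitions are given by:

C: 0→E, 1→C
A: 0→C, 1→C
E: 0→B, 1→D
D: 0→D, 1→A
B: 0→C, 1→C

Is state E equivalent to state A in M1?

Start with accepting vs non-accepting: {E} | {A,B,C,D}.
Split {A,B,C,D} by δ(·,0) → {A,B,D} and {C}.
Split {A,B,D} by δ(·,0) → {A,B} and {D}.
No further refinement is possible. Final partition (4 blocks): {E} | {A,B} | {C} | {D}.
E and A end up in different blocks, so they are distinguishable. For instance, the string 'ε' is accepted from only E.

No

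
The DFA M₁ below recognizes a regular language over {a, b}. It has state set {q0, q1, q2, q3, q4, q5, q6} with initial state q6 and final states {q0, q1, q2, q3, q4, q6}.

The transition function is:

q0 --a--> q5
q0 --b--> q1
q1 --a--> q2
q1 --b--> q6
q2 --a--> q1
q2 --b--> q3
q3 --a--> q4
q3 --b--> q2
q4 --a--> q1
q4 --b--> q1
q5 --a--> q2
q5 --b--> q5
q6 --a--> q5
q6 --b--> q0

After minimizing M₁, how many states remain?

Start with accepting vs non-accepting: {q0,q1,q2,q3,q4,q6} | {q5}.
Refine {q0,q1,q2,q3,q4,q6} on symbol a: members go to different blocks, giving {q1,q2,q3,q4} and {q0,q6}.
Refine {q1,q2,q3,q4} on symbol b: members go to different blocks, giving {q2,q3,q4} and {q1}.
On input a, block {q2,q3,q4} splits into {q2,q4} and {q3}.
Refine {q2,q4} on symbol b: members go to different blocks, giving {q2} and {q4}.
On input b, block {q0,q6} splits into {q0} and {q6}.
Stable partition: {q2} | {q5} | {q0} | {q1} | {q3} | {q4} | {q6} — 7 equivalence classes.

7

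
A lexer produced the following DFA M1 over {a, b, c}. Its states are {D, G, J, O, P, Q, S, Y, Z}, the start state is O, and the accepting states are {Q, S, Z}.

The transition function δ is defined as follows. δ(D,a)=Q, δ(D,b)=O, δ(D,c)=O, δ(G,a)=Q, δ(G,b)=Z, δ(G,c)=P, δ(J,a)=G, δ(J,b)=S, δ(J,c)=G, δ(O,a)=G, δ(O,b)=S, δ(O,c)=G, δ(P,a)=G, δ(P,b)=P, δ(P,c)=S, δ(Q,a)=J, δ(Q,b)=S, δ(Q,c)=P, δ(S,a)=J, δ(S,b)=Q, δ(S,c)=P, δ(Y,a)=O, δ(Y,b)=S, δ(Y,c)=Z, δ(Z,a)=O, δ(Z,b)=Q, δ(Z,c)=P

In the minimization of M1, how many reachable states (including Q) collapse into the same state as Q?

3

First remove the unreachable states {D,Y}; 7 states remain.
Start with accepting vs non-accepting: {Q,S,Z} | {G,J,O,P}.
Split {G,J,O,P} by δ(·,a) → {J,O,P} and {G}.
On input b, block {J,O,P} splits into {J,O} and {P}.
The partition is now stable with 4 blocks: {Q,S,Z} | {J,O} | {G} | {P}.
State Q belongs to the block {Q,S,Z}, which has 3 states.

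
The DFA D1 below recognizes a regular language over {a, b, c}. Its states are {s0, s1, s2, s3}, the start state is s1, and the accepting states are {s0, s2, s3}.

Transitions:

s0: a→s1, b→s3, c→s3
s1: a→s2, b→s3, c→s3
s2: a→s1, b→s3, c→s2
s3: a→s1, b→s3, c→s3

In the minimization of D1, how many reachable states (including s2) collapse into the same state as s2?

2

States {s0} cannot be reached from the start state, so discard them.
Initial partition by acceptance: {s2,s3} | {s1}.
The partition is now stable with 2 blocks: {s2,s3} | {s1}.
The equivalence class containing s2 is {s2,s3}, of size 2.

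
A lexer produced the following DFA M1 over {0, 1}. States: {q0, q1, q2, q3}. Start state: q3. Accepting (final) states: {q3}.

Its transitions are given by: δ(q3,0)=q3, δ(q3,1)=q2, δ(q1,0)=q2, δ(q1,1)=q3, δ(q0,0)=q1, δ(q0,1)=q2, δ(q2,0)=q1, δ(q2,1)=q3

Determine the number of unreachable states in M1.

1

Starting at q3 and following transitions, the reachable set is {q1, q2, q3}. That leaves q0 unreachable — 1 in total.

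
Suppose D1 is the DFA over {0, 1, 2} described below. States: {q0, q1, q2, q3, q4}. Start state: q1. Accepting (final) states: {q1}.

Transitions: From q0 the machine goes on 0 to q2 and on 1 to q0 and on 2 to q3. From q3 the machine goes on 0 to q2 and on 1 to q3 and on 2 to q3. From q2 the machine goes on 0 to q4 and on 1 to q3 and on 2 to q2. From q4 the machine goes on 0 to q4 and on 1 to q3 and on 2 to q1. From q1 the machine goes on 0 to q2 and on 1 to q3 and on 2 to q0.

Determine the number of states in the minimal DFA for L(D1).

4

All states are reachable from the start state.
P0 = {q1} | {q0,q2,q3,q4}.
Refine {q0,q2,q3,q4} on symbol 2: members go to different blocks, giving {q0,q2,q3} and {q4}.
On input 0, block {q0,q2,q3} splits into {q0,q3} and {q2}.
Stable partition: {q1} | {q0,q3} | {q4} | {q2} — 4 equivalence classes.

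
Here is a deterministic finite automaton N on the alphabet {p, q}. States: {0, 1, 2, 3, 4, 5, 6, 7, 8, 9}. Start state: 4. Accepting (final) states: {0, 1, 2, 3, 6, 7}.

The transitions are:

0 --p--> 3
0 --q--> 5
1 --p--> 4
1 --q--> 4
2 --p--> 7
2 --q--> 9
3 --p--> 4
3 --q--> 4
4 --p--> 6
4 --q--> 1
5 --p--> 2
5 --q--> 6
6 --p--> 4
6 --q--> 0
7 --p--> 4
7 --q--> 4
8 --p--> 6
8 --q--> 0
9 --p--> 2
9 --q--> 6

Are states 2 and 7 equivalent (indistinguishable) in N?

No

Reachable states from the start: {0,1,2,3,4,5,6,7,9}. Unreachable: {8} — drop them.
Initial partition by acceptance: {0,1,2,3,6,7} | {4,5,9}.
Refine {0,1,2,3,6,7} on symbol p: members go to different blocks, giving {1,3,6,7} and {0,2}.
Split {1,3,6,7} by δ(·,q) → {1,3,7} and {6}.
Split {4,5,9} by δ(·,p) → {5,9} and {4}.
Stable partition: {1,3,7} | {5,9} | {0,2} | {6} | {4} — 5 equivalence classes.
2 and 7 end up in different blocks, so they are distinguishable. For instance, the string 'p' is accepted from only 2.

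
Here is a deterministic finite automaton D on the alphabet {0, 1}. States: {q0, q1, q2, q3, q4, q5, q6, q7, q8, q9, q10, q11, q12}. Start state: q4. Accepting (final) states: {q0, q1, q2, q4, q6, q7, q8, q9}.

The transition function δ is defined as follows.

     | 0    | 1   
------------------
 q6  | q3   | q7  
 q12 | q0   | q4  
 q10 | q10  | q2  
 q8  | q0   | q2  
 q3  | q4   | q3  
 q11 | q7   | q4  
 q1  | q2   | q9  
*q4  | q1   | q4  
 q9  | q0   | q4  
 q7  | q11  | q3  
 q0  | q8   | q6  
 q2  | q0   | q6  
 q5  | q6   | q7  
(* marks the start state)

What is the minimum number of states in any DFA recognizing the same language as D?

10

States {q5,q10,q12} cannot be reached from the start state, so discard them.
P0 = {q0,q1,q2,q4,q6,q7,q8,q9} | {q3,q11}.
On input 0, block {q0,q1,q2,q4,q6,q7,q8,q9} splits into {q0,q1,q2,q4,q8,q9} and {q6,q7}.
Refine {q0,q1,q2,q4,q8,q9} on symbol 1: members go to different blocks, giving {q1,q4,q8,q9} and {q0,q2}.
Refine {q1,q4,q8,q9} on symbol 0: members go to different blocks, giving {q1,q8,q9} and {q4}.
Split {q1,q8,q9} by δ(·,1) → {q1} and {q8} and {q9}.
Refine {q3,q11} on symbol 0: members go to different blocks, giving {q3} and {q11}.
Refine {q6,q7} on symbol 0: members go to different blocks, giving {q6} and {q7}.
On input 0, block {q0,q2} splits into {q0} and {q2}.
The partition is now stable with 10 blocks: {q1} | {q3} | {q6} | {q0} | {q4} | {q8} | {q9} | {q11} | {q7} | {q2}.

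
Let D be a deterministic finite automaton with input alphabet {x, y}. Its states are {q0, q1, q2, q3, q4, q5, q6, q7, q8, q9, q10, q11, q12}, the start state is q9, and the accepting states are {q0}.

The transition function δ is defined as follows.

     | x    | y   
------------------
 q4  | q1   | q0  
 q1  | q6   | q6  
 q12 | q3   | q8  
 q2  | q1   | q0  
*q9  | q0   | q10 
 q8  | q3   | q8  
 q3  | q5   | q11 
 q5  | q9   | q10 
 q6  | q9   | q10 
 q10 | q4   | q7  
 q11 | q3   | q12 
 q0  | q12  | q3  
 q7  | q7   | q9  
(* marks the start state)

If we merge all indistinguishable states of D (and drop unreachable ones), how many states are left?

9

States {q2} cannot be reached from the start state, so discard them.
Start with accepting vs non-accepting: {q0} | {q1,q3,q4,q5,q6,q7,q8,q9,q10,q11,q12}.
Refine {q1,q3,q4,q5,q6,q7,q8,q9,q10,q11,q12} on symbol x: members go to different blocks, giving {q1,q3,q4,q5,q6,q7,q8,q10,q11,q12} and {q9}.
Refine {q1,q3,q4,q5,q6,q7,q8,q10,q11,q12} on symbol x: members go to different blocks, giving {q1,q3,q4,q7,q8,q10,q11,q12} and {q5,q6}.
Split {q1,q3,q4,q7,q8,q10,q11,q12} by δ(·,x) → {q4,q7,q8,q10,q11,q12} and {q1,q3}.
Refine {q4,q7,q8,q10,q11,q12} on symbol x: members go to different blocks, giving {q4,q8,q11,q12} and {q7,q10}.
Refine {q4,q8,q11,q12} on symbol y: members go to different blocks, giving {q8,q11,q12} and {q4}.
On input y, block {q1,q3} splits into {q1} and {q3}.
On input x, block {q7,q10} splits into {q7} and {q10}.
Stable partition: {q0} | {q8,q11,q12} | {q9} | {q5,q6} | {q1} | {q7} | {q4} | {q3} | {q10} — 9 equivalence classes.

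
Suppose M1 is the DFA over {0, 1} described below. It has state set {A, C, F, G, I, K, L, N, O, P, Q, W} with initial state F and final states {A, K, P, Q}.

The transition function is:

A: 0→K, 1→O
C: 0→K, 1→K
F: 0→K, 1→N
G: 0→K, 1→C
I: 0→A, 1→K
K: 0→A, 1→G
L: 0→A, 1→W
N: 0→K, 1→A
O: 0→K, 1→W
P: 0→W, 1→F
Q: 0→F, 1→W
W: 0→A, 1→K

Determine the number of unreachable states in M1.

No path from F leads to I, L, P, Q; the other 8 states are all reachable.

4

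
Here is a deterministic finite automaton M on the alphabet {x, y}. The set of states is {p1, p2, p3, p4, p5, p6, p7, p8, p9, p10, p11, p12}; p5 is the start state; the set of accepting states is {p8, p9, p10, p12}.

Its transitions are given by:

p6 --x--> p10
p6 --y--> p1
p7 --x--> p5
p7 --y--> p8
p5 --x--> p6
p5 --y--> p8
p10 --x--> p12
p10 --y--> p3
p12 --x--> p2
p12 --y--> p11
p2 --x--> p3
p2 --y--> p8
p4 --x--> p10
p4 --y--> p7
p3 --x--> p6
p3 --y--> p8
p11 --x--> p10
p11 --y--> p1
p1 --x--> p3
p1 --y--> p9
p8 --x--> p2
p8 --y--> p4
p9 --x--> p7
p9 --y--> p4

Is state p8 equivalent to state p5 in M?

All states are reachable from the start state.
Start with accepting vs non-accepting: {p8,p9,p10,p12} | {p1,p2,p3,p4,p5,p6,p7,p11}.
On input x, block {p8,p9,p10,p12} splits into {p8,p9,p12} and {p10}.
On input x, block {p1,p2,p3,p4,p5,p6,p7,p11} splits into {p1,p2,p3,p5,p7} and {p4,p6,p11}.
On input x, block {p1,p2,p3,p5,p7} splits into {p1,p2,p7} and {p3,p5}.
No further refinement is possible. Final partition (5 blocks): {p8,p9,p12} | {p1,p2,p7} | {p10} | {p4,p6,p11} | {p3,p5}.
p8 and p5 end up in different blocks, so they are distinguishable. For instance, the string 'ε' is accepted from only p8.

No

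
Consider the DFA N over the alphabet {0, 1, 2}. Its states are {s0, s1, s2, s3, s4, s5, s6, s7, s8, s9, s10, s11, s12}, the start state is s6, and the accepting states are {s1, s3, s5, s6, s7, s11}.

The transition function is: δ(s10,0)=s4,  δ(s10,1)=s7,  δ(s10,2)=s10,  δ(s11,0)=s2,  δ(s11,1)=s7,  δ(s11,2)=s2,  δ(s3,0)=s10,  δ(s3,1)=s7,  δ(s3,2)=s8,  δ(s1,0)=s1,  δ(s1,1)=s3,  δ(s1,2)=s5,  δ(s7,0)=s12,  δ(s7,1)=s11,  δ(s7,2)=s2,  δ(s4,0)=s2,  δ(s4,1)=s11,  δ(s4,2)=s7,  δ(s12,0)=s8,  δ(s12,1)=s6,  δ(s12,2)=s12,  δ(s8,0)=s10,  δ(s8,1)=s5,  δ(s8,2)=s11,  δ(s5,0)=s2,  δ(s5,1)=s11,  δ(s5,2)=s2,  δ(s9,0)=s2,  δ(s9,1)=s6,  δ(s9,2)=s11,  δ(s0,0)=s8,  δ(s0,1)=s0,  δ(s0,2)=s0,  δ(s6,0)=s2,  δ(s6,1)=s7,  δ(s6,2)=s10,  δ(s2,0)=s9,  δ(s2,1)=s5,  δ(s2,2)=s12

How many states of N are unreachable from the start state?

No path from s6 leads to s0, s1, s3; the other 10 states are all reachable.

3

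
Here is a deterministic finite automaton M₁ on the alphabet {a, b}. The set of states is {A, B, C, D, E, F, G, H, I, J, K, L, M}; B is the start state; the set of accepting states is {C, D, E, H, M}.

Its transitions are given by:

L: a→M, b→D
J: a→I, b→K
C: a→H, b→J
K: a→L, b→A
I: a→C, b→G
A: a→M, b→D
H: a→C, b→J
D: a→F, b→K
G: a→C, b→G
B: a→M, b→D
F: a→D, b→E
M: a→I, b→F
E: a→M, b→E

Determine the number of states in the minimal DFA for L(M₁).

Initial partition by acceptance: {C,D,E,H,M} | {A,B,F,G,I,J,K,L}.
Split {C,D,E,H,M} by δ(·,a) → {C,E,H} and {D,M}.
Split {C,E,H} by δ(·,a) → {C,H} and {E}.
On input a, block {A,B,F,G,I,J,K,L} splits into {A,B,F,L} and {G,I} and {J,K}.
Refine {A,B,F,L} on symbol b: members go to different blocks, giving {A,B,L} and {F}.
On input a, block {D,M} splits into {D} and {M}.
Refine {J,K} on symbol a: members go to different blocks, giving {J} and {K}.
No further refinement is possible. Final partition (9 blocks): {C,H} | {A,B,L} | {D} | {E} | {G,I} | {J} | {F} | {M} | {K}.

9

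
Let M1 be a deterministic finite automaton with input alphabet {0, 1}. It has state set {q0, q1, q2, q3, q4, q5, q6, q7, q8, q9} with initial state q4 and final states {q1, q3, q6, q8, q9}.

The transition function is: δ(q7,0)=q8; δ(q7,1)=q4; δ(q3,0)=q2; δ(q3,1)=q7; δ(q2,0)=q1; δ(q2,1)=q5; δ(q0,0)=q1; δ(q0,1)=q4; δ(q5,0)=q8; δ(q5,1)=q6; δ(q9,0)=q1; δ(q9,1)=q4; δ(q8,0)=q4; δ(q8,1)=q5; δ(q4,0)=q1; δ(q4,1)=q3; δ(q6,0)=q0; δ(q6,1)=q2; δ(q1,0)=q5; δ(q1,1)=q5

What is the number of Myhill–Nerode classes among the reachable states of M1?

4

First remove the unreachable states {q9}; 9 states remain.
Start with accepting vs non-accepting: {q1,q3,q6,q8} | {q0,q2,q4,q5,q7}.
Refine {q0,q2,q4,q5,q7} on symbol 1: members go to different blocks, giving {q0,q2,q7} and {q4,q5}.
Split {q1,q3,q6,q8} by δ(·,0) → {q1,q8} and {q3,q6}.
No further refinement is possible. Final partition (4 blocks): {q1,q8} | {q0,q2,q7} | {q4,q5} | {q3,q6}.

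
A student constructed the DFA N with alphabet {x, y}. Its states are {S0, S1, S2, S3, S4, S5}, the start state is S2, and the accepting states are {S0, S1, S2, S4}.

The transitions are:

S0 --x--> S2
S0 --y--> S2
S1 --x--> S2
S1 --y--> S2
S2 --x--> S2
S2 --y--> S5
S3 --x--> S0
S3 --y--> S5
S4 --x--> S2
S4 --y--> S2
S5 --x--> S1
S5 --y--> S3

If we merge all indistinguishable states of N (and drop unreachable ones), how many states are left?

Reachable states from the start: {S0,S1,S2,S3,S5}. Unreachable: {S4} — drop them.
Initial partition by acceptance: {S0,S1,S2} | {S3,S5}.
Refine {S0,S1,S2} on symbol y: members go to different blocks, giving {S0,S1} and {S2}.
No further refinement is possible. Final partition (3 blocks): {S0,S1} | {S3,S5} | {S2}.

3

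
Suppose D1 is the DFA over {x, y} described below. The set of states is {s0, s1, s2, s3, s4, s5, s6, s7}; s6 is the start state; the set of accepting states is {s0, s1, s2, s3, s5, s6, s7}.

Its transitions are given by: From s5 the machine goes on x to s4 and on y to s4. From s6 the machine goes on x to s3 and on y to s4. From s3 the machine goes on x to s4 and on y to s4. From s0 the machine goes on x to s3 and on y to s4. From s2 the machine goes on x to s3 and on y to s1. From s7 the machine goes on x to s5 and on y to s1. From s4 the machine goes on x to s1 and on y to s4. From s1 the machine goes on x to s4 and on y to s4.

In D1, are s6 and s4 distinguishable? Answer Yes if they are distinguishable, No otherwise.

Reachable states from the start: {s1,s3,s4,s6}. Unreachable: {s0,s2,s5,s7} — drop them.
Initial partition by acceptance: {s1,s3,s6} | {s4}.
Split {s1,s3,s6} by δ(·,x) → {s1,s3} and {s6}.
No further refinement is possible. Final partition (3 blocks): {s1,s3} | {s4} | {s6}.
s6 and s4 end up in different blocks, so they are distinguishable. For instance, the string 'ε' is accepted from only s6.

Yes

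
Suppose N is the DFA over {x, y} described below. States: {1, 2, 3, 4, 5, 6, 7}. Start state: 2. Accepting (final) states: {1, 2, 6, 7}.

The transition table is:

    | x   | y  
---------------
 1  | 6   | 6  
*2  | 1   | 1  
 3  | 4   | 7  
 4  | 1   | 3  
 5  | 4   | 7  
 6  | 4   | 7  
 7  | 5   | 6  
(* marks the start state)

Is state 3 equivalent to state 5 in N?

Yes

P0 = {1,2,6,7} | {3,4,5}.
Refine {1,2,6,7} on symbol x: members go to different blocks, giving {1,2} and {6,7}.
Split {1,2} by δ(·,x) → {1} and {2}.
Refine {3,4,5} on symbol x: members go to different blocks, giving {3,5} and {4}.
Refine {6,7} on symbol x: members go to different blocks, giving {6} and {7}.
The partition is now stable with 6 blocks: {1} | {3,5} | {6} | {2} | {4} | {7}.
3 and 5 lie in the same block of the stable partition, so they are equivalent — no string distinguishes them.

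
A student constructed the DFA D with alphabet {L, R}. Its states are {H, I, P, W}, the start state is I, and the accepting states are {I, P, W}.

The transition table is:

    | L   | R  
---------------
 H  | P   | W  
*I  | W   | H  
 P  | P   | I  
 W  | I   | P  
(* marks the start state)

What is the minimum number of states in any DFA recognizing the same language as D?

4

Initial partition by acceptance: {I,P,W} | {H}.
Split {I,P,W} by δ(·,R) → {P,W} and {I}.
Split {P,W} by δ(·,L) → {P} and {W}.
The partition is now stable with 4 blocks: {P} | {H} | {I} | {W}.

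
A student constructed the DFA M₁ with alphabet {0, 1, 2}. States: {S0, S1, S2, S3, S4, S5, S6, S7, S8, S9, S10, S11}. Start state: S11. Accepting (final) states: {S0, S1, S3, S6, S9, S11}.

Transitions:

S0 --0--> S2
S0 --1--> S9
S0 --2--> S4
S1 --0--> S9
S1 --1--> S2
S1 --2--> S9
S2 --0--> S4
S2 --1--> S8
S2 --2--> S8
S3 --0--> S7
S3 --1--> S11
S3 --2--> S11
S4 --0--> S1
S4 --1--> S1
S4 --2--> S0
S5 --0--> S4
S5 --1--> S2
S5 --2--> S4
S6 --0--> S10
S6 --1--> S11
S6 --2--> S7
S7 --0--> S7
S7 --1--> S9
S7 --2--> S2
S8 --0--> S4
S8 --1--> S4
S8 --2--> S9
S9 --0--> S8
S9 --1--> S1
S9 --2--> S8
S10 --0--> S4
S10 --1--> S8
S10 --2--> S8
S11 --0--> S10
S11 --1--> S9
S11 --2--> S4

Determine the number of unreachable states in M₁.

No path from S11 leads to S3, S5, S6, S7; the other 8 states are all reachable.

4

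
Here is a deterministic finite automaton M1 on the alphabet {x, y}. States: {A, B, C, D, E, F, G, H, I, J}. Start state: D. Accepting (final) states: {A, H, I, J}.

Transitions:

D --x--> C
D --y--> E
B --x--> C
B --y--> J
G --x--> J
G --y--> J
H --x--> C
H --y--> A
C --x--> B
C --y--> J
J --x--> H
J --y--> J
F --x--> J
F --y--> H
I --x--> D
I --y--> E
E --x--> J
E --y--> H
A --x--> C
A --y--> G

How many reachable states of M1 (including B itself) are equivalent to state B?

First remove the unreachable states {F,I}; 8 states remain.
Initial partition by acceptance: {A,H,J} | {B,C,D,E,G}.
Refine {A,H,J} on symbol x: members go to different blocks, giving {A,H} and {J}.
Split {A,H} by δ(·,y) → {A} and {H}.
On input x, block {B,C,D,E,G} splits into {B,C,D} and {E,G}.
Refine {B,C,D} on symbol y: members go to different blocks, giving {B,C} and {D}.
Refine {E,G} on symbol y: members go to different blocks, giving {E} and {G}.
Stable partition: {A} | {B,C} | {J} | {H} | {E} | {D} | {G} — 7 equivalence classes.
The equivalence class containing B is {B,C}, of size 2.

2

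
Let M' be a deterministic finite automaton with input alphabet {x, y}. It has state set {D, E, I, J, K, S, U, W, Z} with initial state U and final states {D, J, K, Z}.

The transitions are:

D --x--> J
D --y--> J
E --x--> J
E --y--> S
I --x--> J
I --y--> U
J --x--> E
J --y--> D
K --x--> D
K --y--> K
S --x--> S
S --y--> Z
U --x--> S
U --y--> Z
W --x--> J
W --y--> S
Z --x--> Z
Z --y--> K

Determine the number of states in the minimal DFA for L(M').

6

Reachable states from the start: {D,E,J,K,S,U,Z}. Unreachable: {I,W} — drop them.
P0 = {D,J,K,Z} | {E,S,U}.
Refine {D,J,K,Z} on symbol x: members go to different blocks, giving {D,K,Z} and {J}.
Split {D,K,Z} by δ(·,x) → {K,Z} and {D}.
Split {K,Z} by δ(·,x) → {Z} and {K}.
Split {E,S,U} by δ(·,x) → {S,U} and {E}.
Stable partition: {Z} | {S,U} | {J} | {D} | {K} | {E} — 6 equivalence classes.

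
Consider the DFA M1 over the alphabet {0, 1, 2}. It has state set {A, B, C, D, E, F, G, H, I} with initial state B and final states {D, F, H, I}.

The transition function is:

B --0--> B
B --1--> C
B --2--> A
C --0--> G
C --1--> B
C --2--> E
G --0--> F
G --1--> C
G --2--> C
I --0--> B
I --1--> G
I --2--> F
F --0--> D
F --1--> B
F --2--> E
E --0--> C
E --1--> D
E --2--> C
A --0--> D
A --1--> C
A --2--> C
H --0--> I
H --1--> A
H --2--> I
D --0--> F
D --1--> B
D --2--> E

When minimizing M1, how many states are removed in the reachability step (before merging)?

BFS from B reaches {A, B, C, D, E, F, G}; the 2 state(s) H, I are never visited.

2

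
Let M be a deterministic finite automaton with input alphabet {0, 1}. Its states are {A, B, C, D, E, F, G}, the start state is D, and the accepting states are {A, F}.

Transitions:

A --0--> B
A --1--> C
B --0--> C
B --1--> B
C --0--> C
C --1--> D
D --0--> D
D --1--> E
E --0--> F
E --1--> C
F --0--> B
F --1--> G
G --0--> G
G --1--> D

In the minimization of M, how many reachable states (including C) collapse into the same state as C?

Reachable states from the start: {B,C,D,E,F,G}. Unreachable: {A} — drop them.
Start with accepting vs non-accepting: {F} | {B,C,D,E,G}.
Refine {B,C,D,E,G} on symbol 0: members go to different blocks, giving {B,C,D,G} and {E}.
Refine {B,C,D,G} on symbol 1: members go to different blocks, giving {B,C,G} and {D}.
Refine {B,C,G} on symbol 1: members go to different blocks, giving {C,G} and {B}.
Stable partition: {F} | {C,G} | {E} | {D} | {B} — 5 equivalence classes.
State C belongs to the block {C,G}, which has 2 states.

2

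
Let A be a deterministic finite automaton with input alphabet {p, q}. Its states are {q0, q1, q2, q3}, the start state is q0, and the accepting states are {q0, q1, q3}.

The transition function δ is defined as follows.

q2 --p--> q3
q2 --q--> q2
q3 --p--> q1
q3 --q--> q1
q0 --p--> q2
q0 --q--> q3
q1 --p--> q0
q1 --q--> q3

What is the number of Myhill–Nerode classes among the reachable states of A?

4

Start with accepting vs non-accepting: {q0,q1,q3} | {q2}.
Split {q0,q1,q3} by δ(·,p) → {q1,q3} and {q0}.
Refine {q1,q3} on symbol p: members go to different blocks, giving {q1} and {q3}.
Stable partition: {q1} | {q2} | {q0} | {q3} — 4 equivalence classes.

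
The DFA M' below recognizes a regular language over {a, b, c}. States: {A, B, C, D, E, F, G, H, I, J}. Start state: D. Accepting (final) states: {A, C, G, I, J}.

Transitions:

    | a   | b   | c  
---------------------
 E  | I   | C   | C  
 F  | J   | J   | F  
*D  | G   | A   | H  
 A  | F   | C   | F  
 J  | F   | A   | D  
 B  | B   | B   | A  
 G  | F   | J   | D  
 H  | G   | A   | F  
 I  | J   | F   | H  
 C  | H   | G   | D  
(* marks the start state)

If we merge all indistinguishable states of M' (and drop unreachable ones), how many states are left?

First remove the unreachable states {B,E,I}; 7 states remain.
Start with accepting vs non-accepting: {A,C,G,J} | {D,F,H}.
Stable partition: {A,C,G,J} | {D,F,H} — 2 equivalence classes.

2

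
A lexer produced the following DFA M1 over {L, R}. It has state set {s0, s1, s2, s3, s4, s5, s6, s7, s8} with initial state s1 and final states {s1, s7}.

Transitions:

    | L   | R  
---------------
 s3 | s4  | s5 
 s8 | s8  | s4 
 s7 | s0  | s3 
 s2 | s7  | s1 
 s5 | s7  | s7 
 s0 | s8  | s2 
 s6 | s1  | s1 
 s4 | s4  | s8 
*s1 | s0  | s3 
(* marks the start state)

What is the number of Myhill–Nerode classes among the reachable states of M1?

Reachable states from the start: {s0,s1,s2,s3,s4,s5,s7,s8}. Unreachable: {s6} — drop them.
P0 = {s1,s7} | {s0,s2,s3,s4,s5,s8}.
On input L, block {s0,s2,s3,s4,s5,s8} splits into {s0,s3,s4,s8} and {s2,s5}.
On input R, block {s0,s3,s4,s8} splits into {s0,s3} and {s4,s8}.
No further refinement is possible. Final partition (4 blocks): {s1,s7} | {s0,s3} | {s2,s5} | {s4,s8}.

4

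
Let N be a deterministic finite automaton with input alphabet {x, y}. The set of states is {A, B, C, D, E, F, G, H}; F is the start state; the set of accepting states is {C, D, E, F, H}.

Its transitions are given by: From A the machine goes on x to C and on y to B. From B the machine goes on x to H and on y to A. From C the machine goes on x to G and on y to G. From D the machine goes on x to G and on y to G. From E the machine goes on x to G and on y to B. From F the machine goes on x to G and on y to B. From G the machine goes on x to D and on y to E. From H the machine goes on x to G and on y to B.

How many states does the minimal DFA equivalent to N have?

Initial partition by acceptance: {C,D,E,F,H} | {A,B,G}.
On input y, block {A,B,G} splits into {A,B} and {G}.
On input y, block {C,D,E,F,H} splits into {E,F,H} and {C,D}.
Split {A,B} by δ(·,x) → {A} and {B}.
No further refinement is possible. Final partition (5 blocks): {E,F,H} | {A} | {G} | {C,D} | {B}.

5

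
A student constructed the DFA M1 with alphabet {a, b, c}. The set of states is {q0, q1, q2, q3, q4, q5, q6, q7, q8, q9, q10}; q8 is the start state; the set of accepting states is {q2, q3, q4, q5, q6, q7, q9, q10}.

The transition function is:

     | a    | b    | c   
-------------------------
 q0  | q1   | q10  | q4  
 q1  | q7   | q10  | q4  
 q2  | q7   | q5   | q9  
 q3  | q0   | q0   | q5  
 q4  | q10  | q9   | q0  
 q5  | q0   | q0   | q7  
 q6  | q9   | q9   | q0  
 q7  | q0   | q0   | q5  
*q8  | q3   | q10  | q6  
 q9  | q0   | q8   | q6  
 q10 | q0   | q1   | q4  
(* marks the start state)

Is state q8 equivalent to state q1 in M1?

States {q2} cannot be reached from the start state, so discard them.
P0 = {q3,q4,q5,q6,q7,q9,q10} | {q0,q1,q8}.
Refine {q3,q4,q5,q6,q7,q9,q10} on symbol a: members go to different blocks, giving {q3,q5,q7,q9,q10} and {q4,q6}.
Split {q3,q5,q7,q9,q10} by δ(·,c) → {q3,q5,q7} and {q9,q10}.
Split {q0,q1,q8} by δ(·,a) → {q1,q8} and {q0}.
No further refinement is possible. Final partition (5 blocks): {q3,q5,q7} | {q1,q8} | {q4,q6} | {q9,q10} | {q0}.
q8 and q1 lie in the same block of the stable partition, so they are equivalent — no string distinguishes them.

Yes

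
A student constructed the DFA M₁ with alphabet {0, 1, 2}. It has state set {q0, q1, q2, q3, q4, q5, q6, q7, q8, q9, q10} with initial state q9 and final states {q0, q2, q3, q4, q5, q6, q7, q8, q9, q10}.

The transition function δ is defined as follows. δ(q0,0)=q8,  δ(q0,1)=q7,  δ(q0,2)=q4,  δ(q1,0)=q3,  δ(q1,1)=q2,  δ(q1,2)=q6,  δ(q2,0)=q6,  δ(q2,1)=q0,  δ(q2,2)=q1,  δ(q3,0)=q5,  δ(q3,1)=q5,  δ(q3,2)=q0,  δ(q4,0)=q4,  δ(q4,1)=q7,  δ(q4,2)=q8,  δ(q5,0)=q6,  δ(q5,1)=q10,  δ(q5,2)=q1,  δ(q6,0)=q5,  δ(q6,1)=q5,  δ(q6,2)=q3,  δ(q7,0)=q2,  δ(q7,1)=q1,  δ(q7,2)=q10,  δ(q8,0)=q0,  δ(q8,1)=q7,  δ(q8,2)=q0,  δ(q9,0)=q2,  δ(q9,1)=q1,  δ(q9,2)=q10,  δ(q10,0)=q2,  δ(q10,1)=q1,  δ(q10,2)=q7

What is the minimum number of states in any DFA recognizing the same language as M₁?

7

Every state is reachable, so we keep all 11.
Start with accepting vs non-accepting: {q0,q2,q3,q4,q5,q6,q7,q8,q9,q10} | {q1}.
On input 1, block {q0,q2,q3,q4,q5,q6,q7,q8,q9,q10} splits into {q0,q2,q3,q4,q5,q6,q8} and {q7,q9,q10}.
On input 1, block {q0,q2,q3,q4,q5,q6,q8} splits into {q0,q4,q5,q8} and {q2,q3,q6}.
Split {q0,q4,q5,q8} by δ(·,0) → {q0,q4,q8} and {q5}.
On input 0, block {q2,q3,q6} splits into {q3,q6} and {q2}.
On input 2, block {q3,q6} splits into {q3} and {q6}.
The partition is now stable with 7 blocks: {q0,q4,q8} | {q1} | {q7,q9,q10} | {q3} | {q5} | {q2} | {q6}.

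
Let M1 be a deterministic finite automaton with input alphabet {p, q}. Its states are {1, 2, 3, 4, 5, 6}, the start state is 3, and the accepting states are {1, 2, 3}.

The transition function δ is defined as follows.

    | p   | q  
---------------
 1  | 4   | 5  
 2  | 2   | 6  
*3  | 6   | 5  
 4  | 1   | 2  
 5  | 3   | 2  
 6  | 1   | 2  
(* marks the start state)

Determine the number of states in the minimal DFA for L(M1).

3

P0 = {1,2,3} | {4,5,6}.
Refine {1,2,3} on symbol p: members go to different blocks, giving {1,3} and {2}.
No further refinement is possible. Final partition (3 blocks): {1,3} | {4,5,6} | {2}.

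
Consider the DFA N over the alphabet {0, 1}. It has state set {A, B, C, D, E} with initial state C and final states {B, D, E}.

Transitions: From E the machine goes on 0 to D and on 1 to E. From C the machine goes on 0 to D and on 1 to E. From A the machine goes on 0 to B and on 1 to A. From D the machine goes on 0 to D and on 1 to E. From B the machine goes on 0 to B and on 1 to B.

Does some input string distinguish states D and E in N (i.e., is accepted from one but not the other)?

Reachable states from the start: {C,D,E}. Unreachable: {A,B} — drop them.
P0 = {D,E} | {C}.
No further refinement is possible. Final partition (2 blocks): {D,E} | {C}.
D and E lie in the same block of the stable partition, so they are equivalent — no string distinguishes them.

No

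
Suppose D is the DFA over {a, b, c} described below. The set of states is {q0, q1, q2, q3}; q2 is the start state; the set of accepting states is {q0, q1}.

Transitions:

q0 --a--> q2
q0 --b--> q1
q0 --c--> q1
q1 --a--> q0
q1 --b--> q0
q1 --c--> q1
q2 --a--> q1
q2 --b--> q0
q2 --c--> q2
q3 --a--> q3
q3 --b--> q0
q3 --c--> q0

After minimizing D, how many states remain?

First remove the unreachable states {q3}; 3 states remain.
P0 = {q0,q1} | {q2}.
On input a, block {q0,q1} splits into {q0} and {q1}.
The partition is now stable with 3 blocks: {q0} | {q2} | {q1}.

3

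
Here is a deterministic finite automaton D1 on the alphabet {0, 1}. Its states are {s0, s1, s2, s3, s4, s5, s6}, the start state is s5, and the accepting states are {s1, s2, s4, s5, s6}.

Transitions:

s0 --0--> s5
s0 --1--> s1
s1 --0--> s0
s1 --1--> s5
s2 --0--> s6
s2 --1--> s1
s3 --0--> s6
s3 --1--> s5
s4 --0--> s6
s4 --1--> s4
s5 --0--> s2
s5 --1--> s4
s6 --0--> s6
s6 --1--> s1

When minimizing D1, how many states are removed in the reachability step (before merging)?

1

No path from s5 leads to s3; the other 6 states are all reachable.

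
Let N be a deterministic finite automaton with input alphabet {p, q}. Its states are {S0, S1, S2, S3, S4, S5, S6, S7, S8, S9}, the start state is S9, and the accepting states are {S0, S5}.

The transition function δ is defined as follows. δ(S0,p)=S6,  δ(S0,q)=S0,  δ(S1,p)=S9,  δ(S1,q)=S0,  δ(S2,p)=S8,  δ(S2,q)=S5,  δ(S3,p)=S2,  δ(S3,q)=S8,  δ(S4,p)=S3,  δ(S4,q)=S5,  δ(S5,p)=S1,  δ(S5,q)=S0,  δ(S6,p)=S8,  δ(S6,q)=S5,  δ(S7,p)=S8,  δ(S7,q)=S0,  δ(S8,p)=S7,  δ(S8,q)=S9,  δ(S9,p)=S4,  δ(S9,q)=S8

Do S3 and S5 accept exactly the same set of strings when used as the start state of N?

No

All states are reachable from the start state.
Initial partition by acceptance: {S0,S5} | {S1,S2,S3,S4,S6,S7,S8,S9}.
On input q, block {S1,S2,S3,S4,S6,S7,S8,S9} splits into {S1,S2,S4,S6,S7} and {S3,S8,S9}.
The partition is now stable with 3 blocks: {S0,S5} | {S1,S2,S4,S6,S7} | {S3,S8,S9}.
S3 and S5 end up in different blocks, so they are distinguishable. For instance, the string 'ε' is accepted from only S5.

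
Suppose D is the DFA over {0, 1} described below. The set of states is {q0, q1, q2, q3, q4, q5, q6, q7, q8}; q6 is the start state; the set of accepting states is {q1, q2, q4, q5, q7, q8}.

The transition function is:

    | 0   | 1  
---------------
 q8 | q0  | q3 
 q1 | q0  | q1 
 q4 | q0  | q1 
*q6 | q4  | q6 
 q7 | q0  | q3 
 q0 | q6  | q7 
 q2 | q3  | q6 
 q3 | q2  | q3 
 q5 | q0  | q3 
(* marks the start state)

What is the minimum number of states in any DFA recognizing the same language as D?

First remove the unreachable states {q5,q8}; 7 states remain.
Start with accepting vs non-accepting: {q1,q2,q4,q7} | {q0,q3,q6}.
On input 1, block {q1,q2,q4,q7} splits into {q1,q4} and {q2,q7}.
Refine {q0,q3,q6} on symbol 0: members go to different blocks, giving {q0} and {q3} and {q6}.
On input 0, block {q2,q7} splits into {q2} and {q7}.
No further refinement is possible. Final partition (6 blocks): {q1,q4} | {q0} | {q2} | {q3} | {q6} | {q7}.

6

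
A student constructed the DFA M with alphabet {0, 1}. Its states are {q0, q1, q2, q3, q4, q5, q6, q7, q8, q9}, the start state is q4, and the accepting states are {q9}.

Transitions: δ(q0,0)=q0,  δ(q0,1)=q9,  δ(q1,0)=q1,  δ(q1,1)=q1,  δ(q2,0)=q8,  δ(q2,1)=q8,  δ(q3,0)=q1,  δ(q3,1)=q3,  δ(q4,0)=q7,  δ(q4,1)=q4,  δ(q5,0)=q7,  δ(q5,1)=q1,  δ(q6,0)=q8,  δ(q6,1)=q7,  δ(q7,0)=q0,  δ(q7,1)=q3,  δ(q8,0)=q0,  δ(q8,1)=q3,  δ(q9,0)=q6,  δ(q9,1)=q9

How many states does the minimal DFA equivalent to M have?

States {q2,q5} cannot be reached from the start state, so discard them.
Initial partition by acceptance: {q9} | {q0,q1,q3,q4,q6,q7,q8}.
On input 1, block {q0,q1,q3,q4,q6,q7,q8} splits into {q1,q3,q4,q6,q7,q8} and {q0}.
Split {q1,q3,q4,q6,q7,q8} by δ(·,0) → {q1,q3,q4,q6} and {q7,q8}.
Split {q1,q3,q4,q6} by δ(·,0) → {q1,q3} and {q4,q6}.
Split {q4,q6} by δ(·,1) → {q4} and {q6}.
Stable partition: {q9} | {q1,q3} | {q0} | {q7,q8} | {q4} | {q6} — 6 equivalence classes.

6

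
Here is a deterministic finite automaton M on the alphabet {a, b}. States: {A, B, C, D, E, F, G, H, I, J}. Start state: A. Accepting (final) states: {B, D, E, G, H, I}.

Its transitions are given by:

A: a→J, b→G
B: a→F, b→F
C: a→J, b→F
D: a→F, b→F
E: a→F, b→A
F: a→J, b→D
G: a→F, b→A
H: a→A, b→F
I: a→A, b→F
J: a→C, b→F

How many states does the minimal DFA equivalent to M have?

Reachable states from the start: {A,C,D,F,G,J}. Unreachable: {B,E,H,I} — drop them.
Start with accepting vs non-accepting: {D,G} | {A,C,F,J}.
Split {A,C,F,J} by δ(·,b) → {A,F} and {C,J}.
The partition is now stable with 3 blocks: {D,G} | {A,F} | {C,J}.

3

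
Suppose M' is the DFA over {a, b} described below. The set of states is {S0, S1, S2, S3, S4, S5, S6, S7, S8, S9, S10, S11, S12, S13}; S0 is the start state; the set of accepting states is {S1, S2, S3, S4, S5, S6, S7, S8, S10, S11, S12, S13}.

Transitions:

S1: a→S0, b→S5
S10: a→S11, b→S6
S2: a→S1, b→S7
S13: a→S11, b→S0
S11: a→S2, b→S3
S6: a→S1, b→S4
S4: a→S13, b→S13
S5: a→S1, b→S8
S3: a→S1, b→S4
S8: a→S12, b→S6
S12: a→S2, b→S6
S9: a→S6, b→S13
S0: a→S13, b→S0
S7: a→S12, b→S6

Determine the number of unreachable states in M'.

No path from S0 leads to S9, S10; the other 12 states are all reachable.

2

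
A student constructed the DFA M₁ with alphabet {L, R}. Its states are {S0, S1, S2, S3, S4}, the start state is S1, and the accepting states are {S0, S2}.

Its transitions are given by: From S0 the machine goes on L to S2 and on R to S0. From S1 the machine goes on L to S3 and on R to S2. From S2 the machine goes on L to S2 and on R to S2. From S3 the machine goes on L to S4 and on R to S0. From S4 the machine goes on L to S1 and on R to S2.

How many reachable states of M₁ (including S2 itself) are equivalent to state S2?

2

All states are reachable from the start state.
P0 = {S0,S2} | {S1,S3,S4}.
Stable partition: {S0,S2} | {S1,S3,S4} — 2 equivalence classes.
The equivalence class containing S2 is {S0,S2}, of size 2.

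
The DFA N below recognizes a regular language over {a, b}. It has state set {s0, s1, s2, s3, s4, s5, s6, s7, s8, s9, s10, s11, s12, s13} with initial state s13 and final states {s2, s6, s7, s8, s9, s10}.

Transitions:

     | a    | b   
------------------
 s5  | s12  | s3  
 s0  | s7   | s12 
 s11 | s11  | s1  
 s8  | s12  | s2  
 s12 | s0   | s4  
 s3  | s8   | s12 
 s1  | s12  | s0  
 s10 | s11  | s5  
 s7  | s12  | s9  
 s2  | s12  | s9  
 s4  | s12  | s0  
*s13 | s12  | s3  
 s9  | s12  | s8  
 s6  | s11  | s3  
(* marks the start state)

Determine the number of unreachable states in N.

5

BFS from s13 reaches {s0, s2, s3, s4, s7, s8, s9, s12, s13}; the 5 state(s) s1, s5, s6, s10, s11 are never visited.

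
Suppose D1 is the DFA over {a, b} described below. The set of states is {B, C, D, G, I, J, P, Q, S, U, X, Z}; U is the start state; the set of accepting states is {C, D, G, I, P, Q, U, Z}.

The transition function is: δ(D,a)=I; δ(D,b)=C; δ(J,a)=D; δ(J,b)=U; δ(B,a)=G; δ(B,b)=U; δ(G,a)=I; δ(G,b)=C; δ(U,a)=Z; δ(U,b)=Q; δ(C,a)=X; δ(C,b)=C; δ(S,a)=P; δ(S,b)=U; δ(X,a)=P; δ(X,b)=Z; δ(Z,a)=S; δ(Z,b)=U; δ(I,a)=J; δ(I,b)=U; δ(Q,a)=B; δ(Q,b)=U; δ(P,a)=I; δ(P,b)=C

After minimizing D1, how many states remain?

Start with accepting vs non-accepting: {C,D,G,I,P,Q,U,Z} | {B,J,S,X}.
Refine {C,D,G,I,P,Q,U,Z} on symbol a: members go to different blocks, giving {D,G,P,U} and {C,I,Q,Z}.
Refine {B,J,S,X} on symbol b: members go to different blocks, giving {B,J,S} and {X}.
Refine {C,I,Q,Z} on symbol a: members go to different blocks, giving {I,Q,Z} and {C}.
Split {D,G,P,U} by δ(·,b) → {D,G,P} and {U}.
No further refinement is possible. Final partition (6 blocks): {D,G,P} | {B,J,S} | {I,Q,Z} | {X} | {C} | {U}.

6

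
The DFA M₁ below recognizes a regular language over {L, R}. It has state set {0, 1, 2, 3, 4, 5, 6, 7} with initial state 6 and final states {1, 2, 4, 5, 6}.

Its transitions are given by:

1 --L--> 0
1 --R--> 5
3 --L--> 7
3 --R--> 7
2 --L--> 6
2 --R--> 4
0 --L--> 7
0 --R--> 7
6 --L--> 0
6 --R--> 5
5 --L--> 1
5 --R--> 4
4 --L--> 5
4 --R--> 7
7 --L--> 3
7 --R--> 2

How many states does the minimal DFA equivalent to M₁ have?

5

Every state is reachable, so we keep all 8.
Start with accepting vs non-accepting: {1,2,4,5,6} | {0,3,7}.
Refine {1,2,4,5,6} on symbol L: members go to different blocks, giving {2,4,5} and {1,6}.
Split {2,4,5} by δ(·,L) → {2,5} and {4}.
On input R, block {0,3,7} splits into {0,3} and {7}.
The partition is now stable with 5 blocks: {2,5} | {0,3} | {1,6} | {4} | {7}.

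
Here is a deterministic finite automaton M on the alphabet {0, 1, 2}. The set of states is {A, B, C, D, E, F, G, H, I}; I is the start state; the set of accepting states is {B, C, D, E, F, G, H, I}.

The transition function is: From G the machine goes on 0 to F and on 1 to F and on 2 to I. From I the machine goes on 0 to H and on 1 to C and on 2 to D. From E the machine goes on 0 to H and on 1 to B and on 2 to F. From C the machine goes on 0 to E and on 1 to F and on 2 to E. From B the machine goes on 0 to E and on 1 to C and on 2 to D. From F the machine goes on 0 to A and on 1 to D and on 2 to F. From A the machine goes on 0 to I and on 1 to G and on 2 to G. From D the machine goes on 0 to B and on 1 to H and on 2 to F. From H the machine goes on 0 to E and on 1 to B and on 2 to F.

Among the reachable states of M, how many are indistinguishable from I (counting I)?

All states are reachable from the start state.
P0 = {B,C,D,E,F,G,H,I} | {A}.
On input 0, block {B,C,D,E,F,G,H,I} splits into {B,C,D,E,G,H,I} and {F}.
Split {B,C,D,E,G,H,I} by δ(·,0) → {B,C,D,E,H,I} and {G}.
Split {B,C,D,E,H,I} by δ(·,1) → {B,D,E,H,I} and {C}.
Split {B,D,E,H,I} by δ(·,1) → {D,E,H} and {B,I}.
Split {D,E,H} by δ(·,0) → {E,H} and {D}.
The partition is now stable with 7 blocks: {E,H} | {A} | {F} | {G} | {C} | {B,I} | {D}.
The equivalence class containing I is {B,I}, of size 2.

2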